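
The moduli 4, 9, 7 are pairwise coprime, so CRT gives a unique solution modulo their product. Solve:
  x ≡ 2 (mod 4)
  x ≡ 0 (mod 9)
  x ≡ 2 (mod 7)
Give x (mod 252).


Moduli 4, 9, 7 are pairwise coprime; by CRT there is a unique solution modulo M = 4 · 9 · 7 = 252.
Solve pairwise, accumulating the modulus:
  Start with x ≡ 2 (mod 4).
  Combine with x ≡ 0 (mod 9): since gcd(4, 9) = 1, we get a unique residue mod 36.
    Write x = 2 + 4·t and substitute into x ≡ 0 (mod 9): 4·t ≡ 0 − 2 = -2 (mod 9).
    Reduce coefficients mod 9: 4·t ≡ 7 (mod 9).
    The inverse of 4 mod 9 is 7 (since 4·7 = 28 = 3·9 + 1), so t ≡ 7·7 = 49 ≡ 4 (mod 9).
    Then x = 2 + 4·4 = 18, valid modulo lcm(4, 9) = 36: x ≡ 18 (mod 36).
  Combine with x ≡ 2 (mod 7): since gcd(36, 7) = 1, we get a unique residue mod 252.
    Write x = 18 + 36·t and substitute into x ≡ 2 (mod 7): 36·t ≡ 2 − 18 = -16 (mod 7).
    Reduce coefficients mod 7: 1·t ≡ 5 (mod 7).
    So t ≡ 5 (mod 7).
    Then x = 18 + 36·5 = 198, valid modulo lcm(36, 7) = 252: x ≡ 198 (mod 252).
Verify: 198 mod 4 = 2 ✓, 198 mod 9 = 0 ✓, 198 mod 7 = 2 ✓.

x ≡ 198 (mod 252).


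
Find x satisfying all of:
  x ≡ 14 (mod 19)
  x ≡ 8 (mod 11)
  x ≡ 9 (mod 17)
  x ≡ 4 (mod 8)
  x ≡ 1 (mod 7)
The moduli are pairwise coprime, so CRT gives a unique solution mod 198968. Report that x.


Product of moduli M = 19 · 11 · 17 · 8 · 7 = 198968.
Merge one congruence at a time:
  Start: x ≡ 14 (mod 19).
  Combine with x ≡ 8 (mod 11); new modulus lcm = 209.
    Write x = 14 + 19·t and substitute into x ≡ 8 (mod 11): 19·t ≡ 8 − 14 = -6 (mod 11).
    Reduce coefficients mod 11: 8·t ≡ 5 (mod 11).
    The inverse of 8 mod 11 is 7 (since 8·7 = 56 = 5·11 + 1), so t ≡ 7·5 = 35 ≡ 2 (mod 11).
    Then x = 14 + 19·2 = 52, valid modulo lcm(19, 11) = 209: x ≡ 52 (mod 209).
  Combine with x ≡ 9 (mod 17); new modulus lcm = 3553.
    Write x = 52 + 209·t and substitute into x ≡ 9 (mod 17): 209·t ≡ 9 − 52 = -43 (mod 17).
    Reduce coefficients mod 17: 5·t ≡ 8 (mod 17).
    The inverse of 5 mod 17 is 7 (since 5·7 = 35 = 2·17 + 1), so t ≡ 7·8 = 56 ≡ 5 (mod 17).
    Then x = 52 + 209·5 = 1097, valid modulo lcm(209, 17) = 3553: x ≡ 1097 (mod 3553).
  Combine with x ≡ 4 (mod 8); new modulus lcm = 28424.
    Write x = 1097 + 3553·t and substitute into x ≡ 4 (mod 8): 3553·t ≡ 4 − 1097 = -1093 (mod 8).
    Reduce coefficients mod 8: 1·t ≡ 3 (mod 8).
    So t ≡ 3 (mod 8).
    Then x = 1097 + 3553·3 = 11756, valid modulo lcm(3553, 8) = 28424: x ≡ 11756 (mod 28424).
  Combine with x ≡ 1 (mod 7); new modulus lcm = 198968.
    Write x = 11756 + 28424·t and substitute into x ≡ 1 (mod 7): 28424·t ≡ 1 − 11756 = -11755 (mod 7).
    Reduce coefficients mod 7: 4·t ≡ 5 (mod 7).
    The inverse of 4 mod 7 is 2 (since 4·2 = 8 = 1·7 + 1), so t ≡ 2·5 = 10 ≡ 3 (mod 7).
    Then x = 11756 + 28424·3 = 97028, valid modulo lcm(28424, 7) = 198968: x ≡ 97028 (mod 198968).
Verify against each original: 97028 mod 19 = 14, 97028 mod 11 = 8, 97028 mod 17 = 9, 97028 mod 8 = 4, 97028 mod 7 = 1.

x ≡ 97028 (mod 198968).


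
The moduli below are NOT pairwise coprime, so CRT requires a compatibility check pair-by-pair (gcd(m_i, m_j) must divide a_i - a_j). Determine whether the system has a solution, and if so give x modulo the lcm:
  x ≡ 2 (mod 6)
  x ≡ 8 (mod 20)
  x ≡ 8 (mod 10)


Moduli 6, 20, 10 are not pairwise coprime, so CRT works modulo lcm(m_i) when all pairwise compatibility conditions hold.
Pairwise compatibility: gcd(m_i, m_j) must divide a_i - a_j for every pair.
Merge one congruence at a time:
  Start: x ≡ 2 (mod 6).
  Combine with x ≡ 8 (mod 20): gcd(6, 20) = 2; 8 - 2 = 6, which IS divisible by 2, so compatible.
    Write x = 2 + 6·t and substitute into x ≡ 8 (mod 20): 6·t ≡ 8 − 2 = 6 (mod 20).
    Divide the congruence (and modulus) by g = 2: 3·t ≡ 3 (mod 10).
    The inverse of 3 mod 10 is 7 (since 3·7 = 21 = 2·10 + 1), so t ≡ 7·3 = 21 ≡ 1 (mod 10).
    Then x = 2 + 6·1 = 8, valid modulo lcm(6, 20) = 60: x ≡ 8 (mod 60).
  Combine with x ≡ 8 (mod 10): gcd(60, 10) = 10; 8 - 8 = 0, which IS divisible by 10, so compatible.
    Write x = 8 + 60·t and substitute into x ≡ 8 (mod 10): 60·t ≡ 8 − 8 = 0 (mod 10).
    Divide the congruence (and modulus) by g = 10: 6·t ≡ 0 (mod 1).
    Modulo 1 every t works; take t = 0.
    Then x = 8 + 60·0 = 8, valid modulo lcm(60, 10) = 60: x ≡ 8 (mod 60).
Verify: 8 mod 6 = 2, 8 mod 20 = 8, 8 mod 10 = 8.

x ≡ 8 (mod 60).


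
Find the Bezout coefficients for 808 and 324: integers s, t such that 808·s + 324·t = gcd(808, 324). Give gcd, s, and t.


Euclidean algorithm on (808, 324) — divide until remainder is 0:
  808 = 2 · 324 + 160
  324 = 2 · 160 + 4
  160 = 40 · 4 + 0
gcd(808, 324) = 4.
Track Bezout coefficients alongside the remainders: start with r₀ = 808 = a·1 + b·0 (s = 1, t = 0) and r₁ = 324 = a·0 + b·1 (s = 0, t = 1); each new remainder r_{k+1} = r_{k-1} − q_k·r_k inherits s_{k+1} = s_{k-1} − q_k·s_k, t_{k+1} = t_{k-1} − q_k·t_k, so r_k = a·s_k + b·t_k at every step:
  q = 2: r = 160, s = 1 − 2·0 = 1, t = 0 − 2·1 = -2  (check: 808·1 + 324·(-2) = 160)
  q = 2: r = 4, s = 0 − 2·1 = -2, t = 1 − 2·(-2) = 5  (check: 808·(-2) + 324·5 = 4)
The row with r = 4 (the gcd) gives the Bezout coefficients s = -2, t = 5.
Result: 808 · (-2) + 324 · (5) = 4.

gcd(808, 324) = 4; s = -2, t = 5 (check: 808·(-2) + 324·5 = 4).


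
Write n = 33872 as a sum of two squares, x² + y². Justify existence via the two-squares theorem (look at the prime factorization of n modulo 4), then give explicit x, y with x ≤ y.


Step 1: Factor n = 33872 = 2^4 · 29 · 73.
Step 2: Check the mod-4 condition on each prime factor: 2 = 2 (special); 29 ≡ 1 (mod 4), exponent 1; 73 ≡ 1 (mod 4), exponent 1.
All primes ≡ 3 (mod 4) appear to even exponent (or don't appear), so by the two-squares theorem n IS expressible as a sum of two squares.
Step 3: Build a representation. Group n = k² · m with k = 4 and m = 29 · 73 = 2117 (a product of primes ≡ 1 (mod 4)); a representation of m scales to one of n via (k·x)² + (k·y)² = k²(x² + y²). Each prime p ≡ 1 (mod 4) is itself a sum of two squares; find a² by testing p − a² for a perfect square:
  29: 29 − 1² = 28, 29 − 2² = 25 = 5² ⇒ 29 = 2² + 5².
  73: 73 − 1² = 72, 73 − 2² = 69, 73 − 3² = 64 = 8² ⇒ 73 = 3² + 8².
  Combine using the Brahmagupta–Fibonacci identity (a² + b²)(c² + d²) = (ac − bd)² + (ad + bc)² = (ac + bd)² + (ad − bc)²:
  29 · 73 = 2117: from (2² + 5²)(3² + 8²), take (2·3 − 5·8, 2·8 + 5·3) = (6 − 40, 16 + 15) = (-34, 31); dropping signs (only squares matter) gives (34, 31); check 34² + 31² = 1156 + 961 = 2117 ✓.
  Scale by k = 4: (4·34, 4·31) = (136, 124).
Step 4: Order so x ≤ y and verify: 124² + 136² = 15376 + 18496 = 33872 = n. ✓

n = 33872 = 124² + 136² (one valid representation with x ≤ y).


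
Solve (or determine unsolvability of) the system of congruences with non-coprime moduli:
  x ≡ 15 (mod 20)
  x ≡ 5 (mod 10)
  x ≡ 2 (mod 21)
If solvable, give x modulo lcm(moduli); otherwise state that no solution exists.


Moduli 20, 10, 21 are not pairwise coprime, so CRT works modulo lcm(m_i) when all pairwise compatibility conditions hold.
Pairwise compatibility: gcd(m_i, m_j) must divide a_i - a_j for every pair.
Merge one congruence at a time:
  Start: x ≡ 15 (mod 20).
  Combine with x ≡ 5 (mod 10): gcd(20, 10) = 10; 5 - 15 = -10, which IS divisible by 10, so compatible.
    Write x = 15 + 20·t and substitute into x ≡ 5 (mod 10): 20·t ≡ 5 − 15 = -10 (mod 10).
    Divide the congruence (and modulus) by g = 10: 2·t ≡ -1 (mod 1).
    Modulo 1 every t works; take t = 0.
    Then x = 15 + 20·0 = 15, valid modulo lcm(20, 10) = 20: x ≡ 15 (mod 20).
  Combine with x ≡ 2 (mod 21): gcd(20, 21) = 1; 2 - 15 = -13, which IS divisible by 1, so compatible.
    Write x = 15 + 20·t and substitute into x ≡ 2 (mod 21): 20·t ≡ 2 − 15 = -13 (mod 21).
    Reduce coefficients mod 21: 20·t ≡ 8 (mod 21).
    The inverse of 20 mod 21 is 20 (since 20·20 = 400 = 19·21 + 1), so t ≡ 20·8 = 160 ≡ 13 (mod 21).
    Then x = 15 + 20·13 = 275, valid modulo lcm(20, 21) = 420: x ≡ 275 (mod 420).
Verify: 275 mod 20 = 15, 275 mod 10 = 5, 275 mod 21 = 2.

x ≡ 275 (mod 420).


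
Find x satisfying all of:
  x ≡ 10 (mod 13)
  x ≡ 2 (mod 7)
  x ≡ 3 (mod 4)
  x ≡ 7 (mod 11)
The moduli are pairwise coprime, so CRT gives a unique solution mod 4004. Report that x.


Product of moduli M = 13 · 7 · 4 · 11 = 4004.
Merge one congruence at a time:
  Start: x ≡ 10 (mod 13).
  Combine with x ≡ 2 (mod 7); new modulus lcm = 91.
    Write x = 10 + 13·t and substitute into x ≡ 2 (mod 7): 13·t ≡ 2 − 10 = -8 (mod 7).
    Reduce coefficients mod 7: 6·t ≡ 6 (mod 7).
    The inverse of 6 mod 7 is 6 (since 6·6 = 36 = 5·7 + 1), so t ≡ 6·6 = 36 ≡ 1 (mod 7).
    Then x = 10 + 13·1 = 23, valid modulo lcm(13, 7) = 91: x ≡ 23 (mod 91).
  Combine with x ≡ 3 (mod 4); new modulus lcm = 364.
    Write x = 23 + 91·t and substitute into x ≡ 3 (mod 4): 91·t ≡ 3 − 23 = -20 (mod 4).
    Reduce coefficients mod 4: 3·t ≡ 0 (mod 4).
    The inverse of 3 mod 4 is 3 (since 3·3 = 9 = 2·4 + 1), so t ≡ 3·0 = 0 ≡ 0 (mod 4).
    Then x = 23 + 91·0 = 23, valid modulo lcm(91, 4) = 364: x ≡ 23 (mod 364).
  Combine with x ≡ 7 (mod 11); new modulus lcm = 4004.
    Write x = 23 + 364·t and substitute into x ≡ 7 (mod 11): 364·t ≡ 7 − 23 = -16 (mod 11).
    Reduce coefficients mod 11: 1·t ≡ 6 (mod 11).
    So t ≡ 6 (mod 11).
    Then x = 23 + 364·6 = 2207, valid modulo lcm(364, 11) = 4004: x ≡ 2207 (mod 4004).
Verify against each original: 2207 mod 13 = 10, 2207 mod 7 = 2, 2207 mod 4 = 3, 2207 mod 11 = 7.

x ≡ 2207 (mod 4004).


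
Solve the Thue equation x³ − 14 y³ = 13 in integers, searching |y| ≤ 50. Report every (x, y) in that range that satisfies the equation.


The equation is x³ - 14y³ = 13. For fixed y, x³ = 14·y³ + 13, so a solution requires the RHS to be a perfect cube.
Strategy: iterate y from -50 to 50, compute RHS = 14·y³ + 13, and check whether it is a (positive or negative) perfect cube.
Check small values of y:
  y = 0: RHS = 13 is not a perfect cube.
  y = 1: RHS = 27 = (3)³ ⇒ x = 3 works.
  y = -1: RHS = -1 = (-1)³ ⇒ x = -1 works.
  y = 2: RHS = 125 = (5)³ ⇒ x = 5 works.
  y = -2: RHS = -99 is not a perfect cube.
  y = 3: RHS = 391 is not a perfect cube.
  y = -3: RHS = -365 is not a perfect cube.
Continuing the search up to |y| = 50 finds no further solutions beyond those listed.
Collected solutions: (-1, -1), (3, 1), (5, 2).

Solutions (with |y| ≤ 50): (-1, -1), (3, 1), (5, 2).


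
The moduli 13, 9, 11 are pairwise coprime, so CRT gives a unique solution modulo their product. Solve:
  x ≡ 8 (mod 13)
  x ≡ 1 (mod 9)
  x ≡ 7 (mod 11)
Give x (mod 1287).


Moduli 13, 9, 11 are pairwise coprime; by CRT there is a unique solution modulo M = 13 · 9 · 11 = 1287.
Solve pairwise, accumulating the modulus:
  Start with x ≡ 8 (mod 13).
  Combine with x ≡ 1 (mod 9): since gcd(13, 9) = 1, we get a unique residue mod 117.
    Write x = 8 + 13·t and substitute into x ≡ 1 (mod 9): 13·t ≡ 1 − 8 = -7 (mod 9).
    Reduce coefficients mod 9: 4·t ≡ 2 (mod 9).
    The inverse of 4 mod 9 is 7 (since 4·7 = 28 = 3·9 + 1), so t ≡ 7·2 = 14 ≡ 5 (mod 9).
    Then x = 8 + 13·5 = 73, valid modulo lcm(13, 9) = 117: x ≡ 73 (mod 117).
  Combine with x ≡ 7 (mod 11): since gcd(117, 11) = 1, we get a unique residue mod 1287.
    Write x = 73 + 117·t and substitute into x ≡ 7 (mod 11): 117·t ≡ 7 − 73 = -66 (mod 11).
    Reduce coefficients mod 11: 7·t ≡ 0 (mod 11).
    The inverse of 7 mod 11 is 8 (since 7·8 = 56 = 5·11 + 1), so t ≡ 8·0 = 0 ≡ 0 (mod 11).
    Then x = 73 + 117·0 = 73, valid modulo lcm(117, 11) = 1287: x ≡ 73 (mod 1287).
Verify: 73 mod 13 = 8 ✓, 73 mod 9 = 1 ✓, 73 mod 11 = 7 ✓.

x ≡ 73 (mod 1287).


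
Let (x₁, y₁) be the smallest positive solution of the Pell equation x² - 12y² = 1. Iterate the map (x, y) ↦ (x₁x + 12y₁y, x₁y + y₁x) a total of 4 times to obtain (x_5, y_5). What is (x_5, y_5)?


Step 1: Find the fundamental solution (x₁, y₁) of x² - 12y² = 1.
  Expand √12 as a continued fraction. a₀ = ⌊√12⌋ = 3; iterate m_{k+1} = d_k·a_k − m_k, d_{k+1} = (12 − m_{k+1}²)/d_k, a_{k+1} = ⌊(a₀ + m_{k+1})/d_{k+1}⌋ (starting m₀ = 0, d₀ = 1), with convergents p_k = a_k·p_{k-1} + p_{k-2}, q_k = a_k·q_{k-1} + q_{k-2} (p₋₁ = 1, q₋₁ = 0):
  k = 0: a₀ = 3; p₀/q₀ = 3/1; p₀² − 12·q₀² = 9 − 12 = -3.
  k = 1: m = 3, d = 3, a = ⌊(3 + 3)/3⌋ = 2; p/q = (2·3 + 1)/(2·1 + 0) = 7/2; p² − 12·q² = 49 − 48 = 1.
  The first convergent with p² − 12·q² = 1 gives the fundamental solution (x₁, y₁) = (7, 2).
Step 2: Apply the recurrence (x_{n+1}, y_{n+1}) = (x₁x_n + 12y₁y_n, x₁y_n + y₁x_n) repeatedly.
  From (x_1, y_1) = (7, 2): x_2 = 7·7 + 12·2·2 = 97; y_2 = 7·2 + 2·7 = 28.
  From (x_2, y_2) = (97, 28): x_3 = 7·97 + 12·2·28 = 1351; y_3 = 7·28 + 2·97 = 390.
  From (x_3, y_3) = (1351, 390): x_4 = 7·1351 + 12·2·390 = 18817; y_4 = 7·390 + 2·1351 = 5432.
  From (x_4, y_4) = (18817, 5432): x_5 = 7·18817 + 12·2·5432 = 262087; y_5 = 7·5432 + 2·18817 = 75658.
Step 3: Verify x_5² - 12·y_5² = 68689595569 - 68689595568 = 1 (should be 1). ✓

(x_1, y_1) = (7, 2); (x_5, y_5) = (262087, 75658).


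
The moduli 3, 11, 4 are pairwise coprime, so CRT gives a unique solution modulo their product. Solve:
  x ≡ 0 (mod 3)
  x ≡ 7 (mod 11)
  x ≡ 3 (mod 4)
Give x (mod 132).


Moduli 3, 11, 4 are pairwise coprime; by CRT there is a unique solution modulo M = 3 · 11 · 4 = 132.
Solve pairwise, accumulating the modulus:
  Start with x ≡ 0 (mod 3).
  Combine with x ≡ 7 (mod 11): since gcd(3, 11) = 1, we get a unique residue mod 33.
    Write x = 0 + 3·t and substitute into x ≡ 7 (mod 11): 3·t ≡ 7 − 0 = 7 (mod 11).
    The inverse of 3 mod 11 is 4 (since 3·4 = 12 = 1·11 + 1), so t ≡ 4·7 = 28 ≡ 6 (mod 11).
    Then x = 0 + 3·6 = 18, valid modulo lcm(3, 11) = 33: x ≡ 18 (mod 33).
  Combine with x ≡ 3 (mod 4): since gcd(33, 4) = 1, we get a unique residue mod 132.
    Write x = 18 + 33·t and substitute into x ≡ 3 (mod 4): 33·t ≡ 3 − 18 = -15 (mod 4).
    Reduce coefficients mod 4: 1·t ≡ 1 (mod 4).
    So t ≡ 1 (mod 4).
    Then x = 18 + 33·1 = 51, valid modulo lcm(33, 4) = 132: x ≡ 51 (mod 132).
Verify: 51 mod 3 = 0 ✓, 51 mod 11 = 7 ✓, 51 mod 4 = 3 ✓.

x ≡ 51 (mod 132).


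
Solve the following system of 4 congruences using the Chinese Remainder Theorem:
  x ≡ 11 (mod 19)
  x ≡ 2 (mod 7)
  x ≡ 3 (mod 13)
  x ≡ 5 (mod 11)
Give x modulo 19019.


Product of moduli M = 19 · 7 · 13 · 11 = 19019.
Merge one congruence at a time:
  Start: x ≡ 11 (mod 19).
  Combine with x ≡ 2 (mod 7); new modulus lcm = 133.
    Write x = 11 + 19·t and substitute into x ≡ 2 (mod 7): 19·t ≡ 2 − 11 = -9 (mod 7).
    Reduce coefficients mod 7: 5·t ≡ 5 (mod 7).
    The inverse of 5 mod 7 is 3 (since 5·3 = 15 = 2·7 + 1), so t ≡ 3·5 = 15 ≡ 1 (mod 7).
    Then x = 11 + 19·1 = 30, valid modulo lcm(19, 7) = 133: x ≡ 30 (mod 133).
  Combine with x ≡ 3 (mod 13); new modulus lcm = 1729.
    Write x = 30 + 133·t and substitute into x ≡ 3 (mod 13): 133·t ≡ 3 − 30 = -27 (mod 13).
    Reduce coefficients mod 13: 3·t ≡ 12 (mod 13).
    The inverse of 3 mod 13 is 9 (since 3·9 = 27 = 2·13 + 1), so t ≡ 9·12 = 108 ≡ 4 (mod 13).
    Then x = 30 + 133·4 = 562, valid modulo lcm(133, 13) = 1729: x ≡ 562 (mod 1729).
  Combine with x ≡ 5 (mod 11); new modulus lcm = 19019.
    Write x = 562 + 1729·t and substitute into x ≡ 5 (mod 11): 1729·t ≡ 5 − 562 = -557 (mod 11).
    Reduce coefficients mod 11: 2·t ≡ 4 (mod 11).
    The inverse of 2 mod 11 is 6 (since 2·6 = 12 = 1·11 + 1), so t ≡ 6·4 = 24 ≡ 2 (mod 11).
    Then x = 562 + 1729·2 = 4020, valid modulo lcm(1729, 11) = 19019: x ≡ 4020 (mod 19019).
Verify against each original: 4020 mod 19 = 11, 4020 mod 7 = 2, 4020 mod 13 = 3, 4020 mod 11 = 5.

x ≡ 4020 (mod 19019).


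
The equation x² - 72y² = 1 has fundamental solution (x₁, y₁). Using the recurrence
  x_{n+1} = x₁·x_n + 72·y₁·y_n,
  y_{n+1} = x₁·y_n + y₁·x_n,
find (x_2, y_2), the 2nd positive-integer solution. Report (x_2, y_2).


Step 1: Find the fundamental solution (x₁, y₁) of x² - 72y² = 1.
  Expand √72 as a continued fraction. a₀ = ⌊√72⌋ = 8; iterate m_{k+1} = d_k·a_k − m_k, d_{k+1} = (72 − m_{k+1}²)/d_k, a_{k+1} = ⌊(a₀ + m_{k+1})/d_{k+1}⌋ (starting m₀ = 0, d₀ = 1), with convergents p_k = a_k·p_{k-1} + p_{k-2}, q_k = a_k·q_{k-1} + q_{k-2} (p₋₁ = 1, q₋₁ = 0):
  k = 0: a₀ = 8; p₀/q₀ = 8/1; p₀² − 72·q₀² = 64 − 72 = -8.
  k = 1: m = 8, d = 8, a = ⌊(8 + 8)/8⌋ = 2; p/q = (2·8 + 1)/(2·1 + 0) = 17/2; p² − 72·q² = 289 − 288 = 1.
  The first convergent with p² − 72·q² = 1 gives the fundamental solution (x₁, y₁) = (17, 2).
Step 2: Apply the recurrence (x_{n+1}, y_{n+1}) = (x₁x_n + 72y₁y_n, x₁y_n + y₁x_n) repeatedly.
  From (x_1, y_1) = (17, 2): x_2 = 17·17 + 72·2·2 = 577; y_2 = 17·2 + 2·17 = 68.
Step 3: Verify x_2² - 72·y_2² = 332929 - 332928 = 1 (should be 1). ✓

(x_1, y_1) = (17, 2); (x_2, y_2) = (577, 68).


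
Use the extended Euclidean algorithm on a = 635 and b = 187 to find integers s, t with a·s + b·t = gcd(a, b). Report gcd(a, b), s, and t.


Euclidean algorithm on (635, 187) — divide until remainder is 0:
  635 = 3 · 187 + 74
  187 = 2 · 74 + 39
  74 = 1 · 39 + 35
  39 = 1 · 35 + 4
  35 = 8 · 4 + 3
  4 = 1 · 3 + 1
  3 = 3 · 1 + 0
gcd(635, 187) = 1.
Track Bezout coefficients alongside the remainders: start with r₀ = 635 = a·1 + b·0 (s = 1, t = 0) and r₁ = 187 = a·0 + b·1 (s = 0, t = 1); each new remainder r_{k+1} = r_{k-1} − q_k·r_k inherits s_{k+1} = s_{k-1} − q_k·s_k, t_{k+1} = t_{k-1} − q_k·t_k, so r_k = a·s_k + b·t_k at every step:
  q = 3: r = 74, s = 1 − 3·0 = 1, t = 0 − 3·1 = -3  (check: 635·1 + 187·(-3) = 74)
  q = 2: r = 39, s = 0 − 2·1 = -2, t = 1 − 2·(-3) = 7  (check: 635·(-2) + 187·7 = 39)
  q = 1: r = 35, s = 1 − 1·(-2) = 3, t = -3 − 1·7 = -10  (check: 635·3 + 187·(-10) = 35)
  q = 1: r = 4, s = -2 − 1·3 = -5, t = 7 − 1·(-10) = 17  (check: 635·(-5) + 187·17 = 4)
  q = 8: r = 3, s = 3 − 8·(-5) = 43, t = -10 − 8·17 = -146  (check: 635·43 + 187·(-146) = 3)
  q = 1: r = 1, s = -5 − 1·43 = -48, t = 17 − 1·(-146) = 163  (check: 635·(-48) + 187·163 = 1)
The row with r = 1 (the gcd) gives the Bezout coefficients s = -48, t = 163.
Result: 635 · (-48) + 187 · (163) = 1.

gcd(635, 187) = 1; s = -48, t = 163 (check: 635·(-48) + 187·163 = 1).


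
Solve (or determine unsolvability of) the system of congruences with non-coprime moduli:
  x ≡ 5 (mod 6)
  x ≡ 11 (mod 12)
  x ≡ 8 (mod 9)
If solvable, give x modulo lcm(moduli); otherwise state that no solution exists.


Moduli 6, 12, 9 are not pairwise coprime, so CRT works modulo lcm(m_i) when all pairwise compatibility conditions hold.
Pairwise compatibility: gcd(m_i, m_j) must divide a_i - a_j for every pair.
Merge one congruence at a time:
  Start: x ≡ 5 (mod 6).
  Combine with x ≡ 11 (mod 12): gcd(6, 12) = 6; 11 - 5 = 6, which IS divisible by 6, so compatible.
    Write x = 5 + 6·t and substitute into x ≡ 11 (mod 12): 6·t ≡ 11 − 5 = 6 (mod 12).
    Divide the congruence (and modulus) by g = 6: 1·t ≡ 1 (mod 2).
    So t ≡ 1 (mod 2).
    Then x = 5 + 6·1 = 11, valid modulo lcm(6, 12) = 12: x ≡ 11 (mod 12).
  Combine with x ≡ 8 (mod 9): gcd(12, 9) = 3; 8 - 11 = -3, which IS divisible by 3, so compatible.
    Write x = 11 + 12·t and substitute into x ≡ 8 (mod 9): 12·t ≡ 8 − 11 = -3 (mod 9).
    Divide the congruence (and modulus) by g = 3: 4·t ≡ -1 (mod 3).
    Reduce coefficients mod 3: 1·t ≡ 2 (mod 3).
    So t ≡ 2 (mod 3).
    Then x = 11 + 12·2 = 35, valid modulo lcm(12, 9) = 36: x ≡ 35 (mod 36).
Verify: 35 mod 6 = 5, 35 mod 12 = 11, 35 mod 9 = 8.

x ≡ 35 (mod 36).


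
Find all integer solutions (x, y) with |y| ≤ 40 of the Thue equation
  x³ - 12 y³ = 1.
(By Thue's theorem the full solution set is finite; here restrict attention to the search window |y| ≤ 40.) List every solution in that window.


The equation is x³ - 12y³ = 1. For fixed y, x³ = 12·y³ + 1, so a solution requires the RHS to be a perfect cube.
Strategy: iterate y from -40 to 40, compute RHS = 12·y³ + 1, and check whether it is a (positive or negative) perfect cube.
Check small values of y:
  y = 0: RHS = 1 = (1)³ ⇒ x = 1 works.
  y = 1: RHS = 13 is not a perfect cube.
  y = -1: RHS = -11 is not a perfect cube.
  y = 2: RHS = 97 is not a perfect cube.
  y = -2: RHS = -95 is not a perfect cube.
  y = 3: RHS = 325 is not a perfect cube.
  y = -3: RHS = -323 is not a perfect cube.
Continuing the search up to |y| = 40 finds no further solutions beyond those listed.
Collected solutions: (1, 0).

Solutions (with |y| ≤ 40): (1, 0).


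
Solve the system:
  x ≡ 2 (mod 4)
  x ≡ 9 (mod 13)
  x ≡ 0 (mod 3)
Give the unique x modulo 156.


Moduli 4, 13, 3 are pairwise coprime; by CRT there is a unique solution modulo M = 4 · 13 · 3 = 156.
Solve pairwise, accumulating the modulus:
  Start with x ≡ 2 (mod 4).
  Combine with x ≡ 9 (mod 13): since gcd(4, 13) = 1, we get a unique residue mod 52.
    Write x = 2 + 4·t and substitute into x ≡ 9 (mod 13): 4·t ≡ 9 − 2 = 7 (mod 13).
    The inverse of 4 mod 13 is 10 (since 4·10 = 40 = 3·13 + 1), so t ≡ 10·7 = 70 ≡ 5 (mod 13).
    Then x = 2 + 4·5 = 22, valid modulo lcm(4, 13) = 52: x ≡ 22 (mod 52).
  Combine with x ≡ 0 (mod 3): since gcd(52, 3) = 1, we get a unique residue mod 156.
    Write x = 22 + 52·t and substitute into x ≡ 0 (mod 3): 52·t ≡ 0 − 22 = -22 (mod 3).
    Reduce coefficients mod 3: 1·t ≡ 2 (mod 3).
    So t ≡ 2 (mod 3).
    Then x = 22 + 52·2 = 126, valid modulo lcm(52, 3) = 156: x ≡ 126 (mod 156).
Verify: 126 mod 4 = 2 ✓, 126 mod 13 = 9 ✓, 126 mod 3 = 0 ✓.

x ≡ 126 (mod 156).


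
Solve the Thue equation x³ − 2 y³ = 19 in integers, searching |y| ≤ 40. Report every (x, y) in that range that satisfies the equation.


The equation is x³ - 2y³ = 19. For fixed y, x³ = 2·y³ + 19, so a solution requires the RHS to be a perfect cube.
Strategy: iterate y from -40 to 40, compute RHS = 2·y³ + 19, and check whether it is a (positive or negative) perfect cube.
Check small values of y:
  y = 0: RHS = 19 is not a perfect cube.
  y = 1: RHS = 21 is not a perfect cube.
  y = -1: RHS = 17 is not a perfect cube.
  y = 2: RHS = 35 is not a perfect cube.
  y = -2: RHS = 3 is not a perfect cube.
  y = 3: RHS = 73 is not a perfect cube.
  y = -3: RHS = -35 is not a perfect cube.
Continuing the search up to |y| = 40 finds no solutions either.
No (x, y) in the scanned range satisfies the equation.

No integer solutions with |y| ≤ 40.


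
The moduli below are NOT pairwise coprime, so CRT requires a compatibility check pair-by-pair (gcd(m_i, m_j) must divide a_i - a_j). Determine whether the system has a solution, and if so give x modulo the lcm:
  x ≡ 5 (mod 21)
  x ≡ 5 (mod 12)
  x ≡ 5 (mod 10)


Moduli 21, 12, 10 are not pairwise coprime, so CRT works modulo lcm(m_i) when all pairwise compatibility conditions hold.
Pairwise compatibility: gcd(m_i, m_j) must divide a_i - a_j for every pair.
Merge one congruence at a time:
  Start: x ≡ 5 (mod 21).
  Combine with x ≡ 5 (mod 12): gcd(21, 12) = 3; 5 - 5 = 0, which IS divisible by 3, so compatible.
    Write x = 5 + 21·t and substitute into x ≡ 5 (mod 12): 21·t ≡ 5 − 5 = 0 (mod 12).
    Divide the congruence (and modulus) by g = 3: 7·t ≡ 0 (mod 4).
    Reduce coefficients mod 4: 3·t ≡ 0 (mod 4).
    The inverse of 3 mod 4 is 3 (since 3·3 = 9 = 2·4 + 1), so t ≡ 3·0 = 0 ≡ 0 (mod 4).
    Then x = 5 + 21·0 = 5, valid modulo lcm(21, 12) = 84: x ≡ 5 (mod 84).
  Combine with x ≡ 5 (mod 10): gcd(84, 10) = 2; 5 - 5 = 0, which IS divisible by 2, so compatible.
    Write x = 5 + 84·t and substitute into x ≡ 5 (mod 10): 84·t ≡ 5 − 5 = 0 (mod 10).
    Divide the congruence (and modulus) by g = 2: 42·t ≡ 0 (mod 5).
    Reduce coefficients mod 5: 2·t ≡ 0 (mod 5).
    The inverse of 2 mod 5 is 3 (since 2·3 = 6 = 1·5 + 1), so t ≡ 3·0 = 0 ≡ 0 (mod 5).
    Then x = 5 + 84·0 = 5, valid modulo lcm(84, 10) = 420: x ≡ 5 (mod 420).
Verify: 5 mod 21 = 5, 5 mod 12 = 5, 5 mod 10 = 5.

x ≡ 5 (mod 420).


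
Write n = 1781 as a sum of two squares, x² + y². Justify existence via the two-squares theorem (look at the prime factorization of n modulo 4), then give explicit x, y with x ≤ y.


Step 1: Factor n = 1781 = 13 · 137.
Step 2: Check the mod-4 condition on each prime factor: 13 ≡ 1 (mod 4), exponent 1; 137 ≡ 1 (mod 4), exponent 1.
All primes ≡ 3 (mod 4) appear to even exponent (or don't appear), so by the two-squares theorem n IS expressible as a sum of two squares.
Step 3: Build a representation. Here n = 13 · 137 is a product of primes ≡ 1 (mod 4). Each prime p ≡ 1 (mod 4) is itself a sum of two squares; find a² by testing p − a² for a perfect square:
  13: 13 − 1² = 12, 13 − 2² = 9 = 3² ⇒ 13 = 2² + 3².
  137: 137 − 1² = 136, 137 − 2² = 133, 137 − 3² = 128, 137 − 4² = 121 = 11² ⇒ 137 = 4² + 11².
  Combine using the Brahmagupta–Fibonacci identity (a² + b²)(c² + d²) = (ac − bd)² + (ad + bc)² = (ac + bd)² + (ad − bc)²:
  13 · 137 = 1781: from (2² + 3²)(4² + 11²), take (2·4 − 3·11, 2·11 + 3·4) = (8 − 33, 22 + 12) = (-25, 34); dropping signs (only squares matter) gives (25, 34); check 25² + 34² = 625 + 1156 = 1781 ✓.
Step 4: Order so x ≤ y and verify: 25² + 34² = 625 + 1156 = 1781 = n. ✓

n = 1781 = 25² + 34² (one valid representation with x ≤ y).


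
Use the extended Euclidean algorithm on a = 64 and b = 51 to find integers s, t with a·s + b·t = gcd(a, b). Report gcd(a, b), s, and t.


Euclidean algorithm on (64, 51) — divide until remainder is 0:
  64 = 1 · 51 + 13
  51 = 3 · 13 + 12
  13 = 1 · 12 + 1
  12 = 12 · 1 + 0
gcd(64, 51) = 1.
Track Bezout coefficients alongside the remainders: start with r₀ = 64 = a·1 + b·0 (s = 1, t = 0) and r₁ = 51 = a·0 + b·1 (s = 0, t = 1); each new remainder r_{k+1} = r_{k-1} − q_k·r_k inherits s_{k+1} = s_{k-1} − q_k·s_k, t_{k+1} = t_{k-1} − q_k·t_k, so r_k = a·s_k + b·t_k at every step:
  q = 1: r = 13, s = 1 − 1·0 = 1, t = 0 − 1·1 = -1  (check: 64·1 + 51·(-1) = 13)
  q = 3: r = 12, s = 0 − 3·1 = -3, t = 1 − 3·(-1) = 4  (check: 64·(-3) + 51·4 = 12)
  q = 1: r = 1, s = 1 − 1·(-3) = 4, t = -1 − 1·4 = -5  (check: 64·4 + 51·(-5) = 1)
The row with r = 1 (the gcd) gives the Bezout coefficients s = 4, t = -5.
Result: 64 · (4) + 51 · (-5) = 1.

gcd(64, 51) = 1; s = 4, t = -5 (check: 64·4 + 51·(-5) = 1).


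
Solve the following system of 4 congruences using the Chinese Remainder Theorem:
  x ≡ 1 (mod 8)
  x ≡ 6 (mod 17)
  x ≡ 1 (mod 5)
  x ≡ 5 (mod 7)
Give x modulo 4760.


Product of moduli M = 8 · 17 · 5 · 7 = 4760.
Merge one congruence at a time:
  Start: x ≡ 1 (mod 8).
  Combine with x ≡ 6 (mod 17); new modulus lcm = 136.
    Write x = 1 + 8·t and substitute into x ≡ 6 (mod 17): 8·t ≡ 6 − 1 = 5 (mod 17).
    The inverse of 8 mod 17 is 15 (since 8·15 = 120 = 7·17 + 1), so t ≡ 15·5 = 75 ≡ 7 (mod 17).
    Then x = 1 + 8·7 = 57, valid modulo lcm(8, 17) = 136: x ≡ 57 (mod 136).
  Combine with x ≡ 1 (mod 5); new modulus lcm = 680.
    Write x = 57 + 136·t and substitute into x ≡ 1 (mod 5): 136·t ≡ 1 − 57 = -56 (mod 5).
    Reduce coefficients mod 5: 1·t ≡ 4 (mod 5).
    So t ≡ 4 (mod 5).
    Then x = 57 + 136·4 = 601, valid modulo lcm(136, 5) = 680: x ≡ 601 (mod 680).
  Combine with x ≡ 5 (mod 7); new modulus lcm = 4760.
    Write x = 601 + 680·t and substitute into x ≡ 5 (mod 7): 680·t ≡ 5 − 601 = -596 (mod 7).
    Reduce coefficients mod 7: 1·t ≡ 6 (mod 7).
    So t ≡ 6 (mod 7).
    Then x = 601 + 680·6 = 4681, valid modulo lcm(680, 7) = 4760: x ≡ 4681 (mod 4760).
Verify against each original: 4681 mod 8 = 1, 4681 mod 17 = 6, 4681 mod 5 = 1, 4681 mod 7 = 5.

x ≡ 4681 (mod 4760).


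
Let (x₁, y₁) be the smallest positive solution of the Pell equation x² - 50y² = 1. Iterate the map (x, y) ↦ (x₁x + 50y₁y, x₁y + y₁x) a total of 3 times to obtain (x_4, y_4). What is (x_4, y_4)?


Step 1: Find the fundamental solution (x₁, y₁) of x² - 50y² = 1.
  Expand √50 as a continued fraction. a₀ = ⌊√50⌋ = 7; iterate m_{k+1} = d_k·a_k − m_k, d_{k+1} = (50 − m_{k+1}²)/d_k, a_{k+1} = ⌊(a₀ + m_{k+1})/d_{k+1}⌋ (starting m₀ = 0, d₀ = 1), with convergents p_k = a_k·p_{k-1} + p_{k-2}, q_k = a_k·q_{k-1} + q_{k-2} (p₋₁ = 1, q₋₁ = 0):
  k = 0: a₀ = 7; p₀/q₀ = 7/1; p₀² − 50·q₀² = 49 − 50 = -1.
  k = 1: m = 7, d = 1, a = ⌊(7 + 7)/1⌋ = 14; p/q = (14·7 + 1)/(14·1 + 0) = 99/14; p² − 50·q² = 9801 − 9800 = 1.
  The first convergent with p² − 50·q² = 1 gives the fundamental solution (x₁, y₁) = (99, 14).
Step 2: Apply the recurrence (x_{n+1}, y_{n+1}) = (x₁x_n + 50y₁y_n, x₁y_n + y₁x_n) repeatedly.
  From (x_1, y_1) = (99, 14): x_2 = 99·99 + 50·14·14 = 19601; y_2 = 99·14 + 14·99 = 2772.
  From (x_2, y_2) = (19601, 2772): x_3 = 99·19601 + 50·14·2772 = 3880899; y_3 = 99·2772 + 14·19601 = 548842.
  From (x_3, y_3) = (3880899, 548842): x_4 = 99·3880899 + 50·14·548842 = 768398401; y_4 = 99·548842 + 14·3880899 = 108667944.
Step 3: Verify x_4² - 50·y_4² = 590436102659356801 - 590436102659356800 = 1 (should be 1). ✓

(x_1, y_1) = (99, 14); (x_4, y_4) = (768398401, 108667944).


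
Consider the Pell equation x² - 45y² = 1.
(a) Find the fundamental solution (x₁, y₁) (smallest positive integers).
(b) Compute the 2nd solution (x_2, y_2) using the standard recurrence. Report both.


Step 1: Find the fundamental solution (x₁, y₁) of x² - 45y² = 1.
  Expand √45 as a continued fraction. a₀ = ⌊√45⌋ = 6; iterate m_{k+1} = d_k·a_k − m_k, d_{k+1} = (45 − m_{k+1}²)/d_k, a_{k+1} = ⌊(a₀ + m_{k+1})/d_{k+1}⌋ (starting m₀ = 0, d₀ = 1), with convergents p_k = a_k·p_{k-1} + p_{k-2}, q_k = a_k·q_{k-1} + q_{k-2} (p₋₁ = 1, q₋₁ = 0):
  k = 0: a₀ = 6; p₀/q₀ = 6/1; p₀² − 45·q₀² = 36 − 45 = -9.
  k = 1: m = 6, d = 9, a = ⌊(6 + 6)/9⌋ = 1; p/q = (1·6 + 1)/(1·1 + 0) = 7/1; p² − 45·q² = 49 − 45 = 4.
  k = 2: m = 3, d = 4, a = ⌊(6 + 3)/4⌋ = 2; p/q = (2·7 + 6)/(2·1 + 1) = 20/3; p² − 45·q² = 400 − 405 = -5.
  k = 3: m = 5, d = 5, a = ⌊(6 + 5)/5⌋ = 2; p/q = (2·20 + 7)/(2·3 + 1) = 47/7; p² − 45·q² = 2209 − 2205 = 4.
  k = 4: m = 5, d = 4, a = ⌊(6 + 5)/4⌋ = 2; p/q = (2·47 + 20)/(2·7 + 3) = 114/17; p² − 45·q² = 12996 − 13005 = -9.
  k = 5: m = 3, d = 9, a = ⌊(6 + 3)/9⌋ = 1; p/q = (1·114 + 47)/(1·17 + 7) = 161/24; p² − 45·q² = 25921 − 25920 = 1.
  The first convergent with p² − 45·q² = 1 gives the fundamental solution (x₁, y₁) = (161, 24).
Step 2: Apply the recurrence (x_{n+1}, y_{n+1}) = (x₁x_n + 45y₁y_n, x₁y_n + y₁x_n) repeatedly.
  From (x_1, y_1) = (161, 24): x_2 = 161·161 + 45·24·24 = 51841; y_2 = 161·24 + 24·161 = 7728.
Step 3: Verify x_2² - 45·y_2² = 2687489281 - 2687489280 = 1 (should be 1). ✓

(x_1, y_1) = (161, 24); (x_2, y_2) = (51841, 7728).


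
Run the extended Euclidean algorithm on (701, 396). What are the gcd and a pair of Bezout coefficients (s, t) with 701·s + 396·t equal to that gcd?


Euclidean algorithm on (701, 396) — divide until remainder is 0:
  701 = 1 · 396 + 305
  396 = 1 · 305 + 91
  305 = 3 · 91 + 32
  91 = 2 · 32 + 27
  32 = 1 · 27 + 5
  27 = 5 · 5 + 2
  5 = 2 · 2 + 1
  2 = 2 · 1 + 0
gcd(701, 396) = 1.
Track Bezout coefficients alongside the remainders: start with r₀ = 701 = a·1 + b·0 (s = 1, t = 0) and r₁ = 396 = a·0 + b·1 (s = 0, t = 1); each new remainder r_{k+1} = r_{k-1} − q_k·r_k inherits s_{k+1} = s_{k-1} − q_k·s_k, t_{k+1} = t_{k-1} − q_k·t_k, so r_k = a·s_k + b·t_k at every step:
  q = 1: r = 305, s = 1 − 1·0 = 1, t = 0 − 1·1 = -1  (check: 701·1 + 396·(-1) = 305)
  q = 1: r = 91, s = 0 − 1·1 = -1, t = 1 − 1·(-1) = 2  (check: 701·(-1) + 396·2 = 91)
  q = 3: r = 32, s = 1 − 3·(-1) = 4, t = -1 − 3·2 = -7  (check: 701·4 + 396·(-7) = 32)
  q = 2: r = 27, s = -1 − 2·4 = -9, t = 2 − 2·(-7) = 16  (check: 701·(-9) + 396·16 = 27)
  q = 1: r = 5, s = 4 − 1·(-9) = 13, t = -7 − 1·16 = -23  (check: 701·13 + 396·(-23) = 5)
  q = 5: r = 2, s = -9 − 5·13 = -74, t = 16 − 5·(-23) = 131  (check: 701·(-74) + 396·131 = 2)
  q = 2: r = 1, s = 13 − 2·(-74) = 161, t = -23 − 2·131 = -285  (check: 701·161 + 396·(-285) = 1)
The row with r = 1 (the gcd) gives the Bezout coefficients s = 161, t = -285.
Result: 701 · (161) + 396 · (-285) = 1.

gcd(701, 396) = 1; s = 161, t = -285 (check: 701·161 + 396·(-285) = 1).


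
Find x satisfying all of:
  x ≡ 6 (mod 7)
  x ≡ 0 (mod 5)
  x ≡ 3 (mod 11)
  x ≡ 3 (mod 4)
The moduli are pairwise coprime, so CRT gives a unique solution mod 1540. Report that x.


Product of moduli M = 7 · 5 · 11 · 4 = 1540.
Merge one congruence at a time:
  Start: x ≡ 6 (mod 7).
  Combine with x ≡ 0 (mod 5); new modulus lcm = 35.
    Write x = 6 + 7·t and substitute into x ≡ 0 (mod 5): 7·t ≡ 0 − 6 = -6 (mod 5).
    Reduce coefficients mod 5: 2·t ≡ 4 (mod 5).
    The inverse of 2 mod 5 is 3 (since 2·3 = 6 = 1·5 + 1), so t ≡ 3·4 = 12 ≡ 2 (mod 5).
    Then x = 6 + 7·2 = 20, valid modulo lcm(7, 5) = 35: x ≡ 20 (mod 35).
  Combine with x ≡ 3 (mod 11); new modulus lcm = 385.
    Write x = 20 + 35·t and substitute into x ≡ 3 (mod 11): 35·t ≡ 3 − 20 = -17 (mod 11).
    Reduce coefficients mod 11: 2·t ≡ 5 (mod 11).
    The inverse of 2 mod 11 is 6 (since 2·6 = 12 = 1·11 + 1), so t ≡ 6·5 = 30 ≡ 8 (mod 11).
    Then x = 20 + 35·8 = 300, valid modulo lcm(35, 11) = 385: x ≡ 300 (mod 385).
  Combine with x ≡ 3 (mod 4); new modulus lcm = 1540.
    Write x = 300 + 385·t and substitute into x ≡ 3 (mod 4): 385·t ≡ 3 − 300 = -297 (mod 4).
    Reduce coefficients mod 4: 1·t ≡ 3 (mod 4).
    So t ≡ 3 (mod 4).
    Then x = 300 + 385·3 = 1455, valid modulo lcm(385, 4) = 1540: x ≡ 1455 (mod 1540).
Verify against each original: 1455 mod 7 = 6, 1455 mod 5 = 0, 1455 mod 11 = 3, 1455 mod 4 = 3.

x ≡ 1455 (mod 1540).


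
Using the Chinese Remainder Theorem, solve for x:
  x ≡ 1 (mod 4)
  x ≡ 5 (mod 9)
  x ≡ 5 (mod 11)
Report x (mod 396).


Moduli 4, 9, 11 are pairwise coprime; by CRT there is a unique solution modulo M = 4 · 9 · 11 = 396.
Solve pairwise, accumulating the modulus:
  Start with x ≡ 1 (mod 4).
  Combine with x ≡ 5 (mod 9): since gcd(4, 9) = 1, we get a unique residue mod 36.
    Write x = 1 + 4·t and substitute into x ≡ 5 (mod 9): 4·t ≡ 5 − 1 = 4 (mod 9).
    The inverse of 4 mod 9 is 7 (since 4·7 = 28 = 3·9 + 1), so t ≡ 7·4 = 28 ≡ 1 (mod 9).
    Then x = 1 + 4·1 = 5, valid modulo lcm(4, 9) = 36: x ≡ 5 (mod 36).
  Combine with x ≡ 5 (mod 11): since gcd(36, 11) = 1, we get a unique residue mod 396.
    Write x = 5 + 36·t and substitute into x ≡ 5 (mod 11): 36·t ≡ 5 − 5 = 0 (mod 11).
    Reduce coefficients mod 11: 3·t ≡ 0 (mod 11).
    The inverse of 3 mod 11 is 4 (since 3·4 = 12 = 1·11 + 1), so t ≡ 4·0 = 0 ≡ 0 (mod 11).
    Then x = 5 + 36·0 = 5, valid modulo lcm(36, 11) = 396: x ≡ 5 (mod 396).
Verify: 5 mod 4 = 1 ✓, 5 mod 9 = 5 ✓, 5 mod 11 = 5 ✓.

x ≡ 5 (mod 396).


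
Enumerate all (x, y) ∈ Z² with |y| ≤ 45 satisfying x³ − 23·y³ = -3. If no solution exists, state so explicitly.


The equation is x³ - 23y³ = -3. For fixed y, x³ = 23·y³ − 3, so a solution requires the RHS to be a perfect cube.
Strategy: iterate y from -45 to 45, compute RHS = 23·y³ − 3, and check whether it is a (positive or negative) perfect cube.
Check small values of y:
  y = 0: RHS = -3 is not a perfect cube.
  y = 1: RHS = 20 is not a perfect cube.
  y = -1: RHS = -26 is not a perfect cube.
  y = 2: RHS = 181 is not a perfect cube.
  y = -2: RHS = -187 is not a perfect cube.
  y = 3: RHS = 618 is not a perfect cube.
  y = -3: RHS = -624 is not a perfect cube.
Continuing the search up to |y| = 45 finds no solutions either.
No (x, y) in the scanned range satisfies the equation.

No integer solutions with |y| ≤ 45.


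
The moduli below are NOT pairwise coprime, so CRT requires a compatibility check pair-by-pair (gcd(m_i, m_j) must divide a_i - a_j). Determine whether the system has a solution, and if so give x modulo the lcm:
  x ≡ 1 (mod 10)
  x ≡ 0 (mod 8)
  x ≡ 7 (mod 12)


Moduli 10, 8, 12 are not pairwise coprime, so CRT works modulo lcm(m_i) when all pairwise compatibility conditions hold.
Pairwise compatibility: gcd(m_i, m_j) must divide a_i - a_j for every pair.
Merge one congruence at a time:
  Start: x ≡ 1 (mod 10).
  Combine with x ≡ 0 (mod 8): gcd(10, 8) = 2, and 0 - 1 = -1 is NOT divisible by 2.
    ⇒ system is inconsistent (no integer solution).

No solution (the system is inconsistent).


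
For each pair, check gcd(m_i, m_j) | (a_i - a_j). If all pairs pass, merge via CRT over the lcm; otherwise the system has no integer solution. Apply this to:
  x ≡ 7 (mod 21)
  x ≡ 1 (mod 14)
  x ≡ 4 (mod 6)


Moduli 21, 14, 6 are not pairwise coprime, so CRT works modulo lcm(m_i) when all pairwise compatibility conditions hold.
Pairwise compatibility: gcd(m_i, m_j) must divide a_i - a_j for every pair.
Merge one congruence at a time:
  Start: x ≡ 7 (mod 21).
  Combine with x ≡ 1 (mod 14): gcd(21, 14) = 7, and 1 - 7 = -6 is NOT divisible by 7.
    ⇒ system is inconsistent (no integer solution).

No solution (the system is inconsistent).


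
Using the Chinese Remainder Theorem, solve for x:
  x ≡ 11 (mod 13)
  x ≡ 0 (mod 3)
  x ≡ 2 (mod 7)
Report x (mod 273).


Moduli 13, 3, 7 are pairwise coprime; by CRT there is a unique solution modulo M = 13 · 3 · 7 = 273.
Solve pairwise, accumulating the modulus:
  Start with x ≡ 11 (mod 13).
  Combine with x ≡ 0 (mod 3): since gcd(13, 3) = 1, we get a unique residue mod 39.
    Write x = 11 + 13·t and substitute into x ≡ 0 (mod 3): 13·t ≡ 0 − 11 = -11 (mod 3).
    Reduce coefficients mod 3: 1·t ≡ 1 (mod 3).
    So t ≡ 1 (mod 3).
    Then x = 11 + 13·1 = 24, valid modulo lcm(13, 3) = 39: x ≡ 24 (mod 39).
  Combine with x ≡ 2 (mod 7): since gcd(39, 7) = 1, we get a unique residue mod 273.
    Write x = 24 + 39·t and substitute into x ≡ 2 (mod 7): 39·t ≡ 2 − 24 = -22 (mod 7).
    Reduce coefficients mod 7: 4·t ≡ 6 (mod 7).
    The inverse of 4 mod 7 is 2 (since 4·2 = 8 = 1·7 + 1), so t ≡ 2·6 = 12 ≡ 5 (mod 7).
    Then x = 24 + 39·5 = 219, valid modulo lcm(39, 7) = 273: x ≡ 219 (mod 273).
Verify: 219 mod 13 = 11 ✓, 219 mod 3 = 0 ✓, 219 mod 7 = 2 ✓.

x ≡ 219 (mod 273).


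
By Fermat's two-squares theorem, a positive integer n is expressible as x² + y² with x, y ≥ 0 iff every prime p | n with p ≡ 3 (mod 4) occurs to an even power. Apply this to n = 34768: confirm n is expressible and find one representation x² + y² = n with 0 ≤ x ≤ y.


Step 1: Factor n = 34768 = 2^4 · 41 · 53.
Step 2: Check the mod-4 condition on each prime factor: 2 = 2 (special); 41 ≡ 1 (mod 4), exponent 1; 53 ≡ 1 (mod 4), exponent 1.
All primes ≡ 3 (mod 4) appear to even exponent (or don't appear), so by the two-squares theorem n IS expressible as a sum of two squares.
Step 3: Build a representation. Group n = k² · m with k = 4 and m = 41 · 53 = 2173 (a product of primes ≡ 1 (mod 4)); a representation of m scales to one of n via (k·x)² + (k·y)² = k²(x² + y²). Each prime p ≡ 1 (mod 4) is itself a sum of two squares; find a² by testing p − a² for a perfect square:
  41: 41 − 1² = 40, 41 − 2² = 37, 41 − 3² = 32, 41 − 4² = 25 = 5² ⇒ 41 = 4² + 5².
  53: 53 − 1² = 52, 53 − 2² = 49 = 7² ⇒ 53 = 2² + 7².
  Combine using the Brahmagupta–Fibonacci identity (a² + b²)(c² + d²) = (ac − bd)² + (ad + bc)² = (ac + bd)² + (ad − bc)²:
  41 · 53 = 2173: from (4² + 5²)(2² + 7²), take (4·2 − 5·7, 4·7 + 5·2) = (8 − 35, 28 + 10) = (-27, 38); dropping signs (only squares matter) gives (27, 38); check 27² + 38² = 729 + 1444 = 2173 ✓.
  Scale by k = 4: (4·27, 4·38) = (108, 152).
Step 4: Order so x ≤ y and verify: 108² + 152² = 11664 + 23104 = 34768 = n. ✓

n = 34768 = 108² + 152² (one valid representation with x ≤ y).
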